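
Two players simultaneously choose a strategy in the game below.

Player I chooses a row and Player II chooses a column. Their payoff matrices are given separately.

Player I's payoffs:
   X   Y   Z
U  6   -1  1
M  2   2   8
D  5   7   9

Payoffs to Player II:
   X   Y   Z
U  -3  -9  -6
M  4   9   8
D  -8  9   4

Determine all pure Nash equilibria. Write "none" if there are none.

(U, X): Player I gets 6, best alternative 5; Player II gets -3, best alternative -6. No profitable deviation — NE.
(U, Y): Player I can switch to M (-1 → 2). Not NE.
(U, Z): Player I can switch to M (1 → 8). Not NE.
(M, X): Player I can switch to U (2 → 6). Not NE.
(M, Y): Player I can switch to D (2 → 7). Not NE.
(M, Z): Player I can switch to D (8 → 9). Not NE.
(D, X): Player I can switch to U (5 → 6). Not NE.
(D, Y): Player I gets 7, best alternative 2; Player II gets 9, best alternative 4. No profitable deviation — NE.
(D, Z): Player II can switch to Y (4 → 9). Not NE.

The pure Nash equilibria are (U, X); (D, Y).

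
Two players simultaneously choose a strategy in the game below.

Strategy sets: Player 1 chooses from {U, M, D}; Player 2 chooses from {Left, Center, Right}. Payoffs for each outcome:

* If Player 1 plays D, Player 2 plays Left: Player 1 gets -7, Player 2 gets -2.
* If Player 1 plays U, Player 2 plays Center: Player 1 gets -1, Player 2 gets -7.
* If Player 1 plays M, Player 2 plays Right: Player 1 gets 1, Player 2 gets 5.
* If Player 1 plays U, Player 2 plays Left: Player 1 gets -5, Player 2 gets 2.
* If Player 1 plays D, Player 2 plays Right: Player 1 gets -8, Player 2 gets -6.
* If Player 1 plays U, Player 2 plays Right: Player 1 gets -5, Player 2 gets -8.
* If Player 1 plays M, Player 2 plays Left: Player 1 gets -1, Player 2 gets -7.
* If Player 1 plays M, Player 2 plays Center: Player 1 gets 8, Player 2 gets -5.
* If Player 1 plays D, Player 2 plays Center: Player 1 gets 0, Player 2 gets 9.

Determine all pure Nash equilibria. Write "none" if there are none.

Mark each player's best response to every combination of opponents' strategies; a profile where every player is best-responding is a pure Nash equilibrium.
Player 1 against Left: payoffs -5, -1, -7 → best response M.
Player 1 against Center: payoffs -1, 8, 0 → best response M.
Player 1 against Right: payoffs -5, 1, -8 → best response M.
Player 2 against U: payoffs 2, -7, -8 → best response Left.
Player 2 against M: payoffs -7, -5, 5 → best response Right.
Player 2 against D: payoffs -2, 9, -6 → best response Center.
Mutual best responses: (M, Right).

(M, Right)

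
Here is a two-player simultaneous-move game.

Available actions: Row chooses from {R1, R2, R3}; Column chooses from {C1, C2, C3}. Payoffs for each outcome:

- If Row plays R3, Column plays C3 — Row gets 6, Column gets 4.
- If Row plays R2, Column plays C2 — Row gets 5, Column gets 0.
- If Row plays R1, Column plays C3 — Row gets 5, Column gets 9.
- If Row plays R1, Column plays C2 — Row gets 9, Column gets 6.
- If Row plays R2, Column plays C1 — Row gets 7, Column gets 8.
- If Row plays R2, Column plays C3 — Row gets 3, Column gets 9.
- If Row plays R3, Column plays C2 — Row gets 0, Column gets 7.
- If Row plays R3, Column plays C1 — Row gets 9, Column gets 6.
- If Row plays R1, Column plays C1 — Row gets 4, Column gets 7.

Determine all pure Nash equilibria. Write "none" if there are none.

none

Row against C1: payoffs 4, 7, 9 → best response R3.
Row against C2: payoffs 9, 5, 0 → best response R1.
Row against C3: payoffs 5, 3, 6 → best response R3.
Column against R1: payoffs 7, 6, 9 → best response C3.
Column against R2: payoffs 8, 0, 9 → best response C3.
Column against R3: payoffs 6, 7, 4 → best response C2.
No profile is a mutual best response for all players.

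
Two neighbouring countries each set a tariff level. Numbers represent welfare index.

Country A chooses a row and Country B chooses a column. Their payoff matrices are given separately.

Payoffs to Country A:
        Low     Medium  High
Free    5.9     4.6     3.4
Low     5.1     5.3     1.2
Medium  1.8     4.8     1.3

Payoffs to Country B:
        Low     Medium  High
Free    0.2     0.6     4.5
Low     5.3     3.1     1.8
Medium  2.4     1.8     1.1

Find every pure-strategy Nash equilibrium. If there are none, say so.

Pure NE: (Free, High)

(Free, Low): Country B can switch to Medium (0.2 → 0.6). Not NE.
(Free, Medium): Country A can switch to Low (4.6 → 5.3). Not NE.
(Free, High): Country A gets 3.4, best alternative 1.3; Country B gets 4.5, best alternative 0.6. No profitable deviation — NE.
(Low, Low): Country A can switch to Free (5.1 → 5.9). Not NE.
(Low, Medium): Country B can switch to Low (3.1 → 5.3). Not NE.
(Low, High): Country A can switch to Free (1.2 → 3.4). Not NE.
(Medium, Low): Country A can switch to Free (1.8 → 5.9). Not NE.
(The remaining 2 profiles each have a profitable deviation by the same check.)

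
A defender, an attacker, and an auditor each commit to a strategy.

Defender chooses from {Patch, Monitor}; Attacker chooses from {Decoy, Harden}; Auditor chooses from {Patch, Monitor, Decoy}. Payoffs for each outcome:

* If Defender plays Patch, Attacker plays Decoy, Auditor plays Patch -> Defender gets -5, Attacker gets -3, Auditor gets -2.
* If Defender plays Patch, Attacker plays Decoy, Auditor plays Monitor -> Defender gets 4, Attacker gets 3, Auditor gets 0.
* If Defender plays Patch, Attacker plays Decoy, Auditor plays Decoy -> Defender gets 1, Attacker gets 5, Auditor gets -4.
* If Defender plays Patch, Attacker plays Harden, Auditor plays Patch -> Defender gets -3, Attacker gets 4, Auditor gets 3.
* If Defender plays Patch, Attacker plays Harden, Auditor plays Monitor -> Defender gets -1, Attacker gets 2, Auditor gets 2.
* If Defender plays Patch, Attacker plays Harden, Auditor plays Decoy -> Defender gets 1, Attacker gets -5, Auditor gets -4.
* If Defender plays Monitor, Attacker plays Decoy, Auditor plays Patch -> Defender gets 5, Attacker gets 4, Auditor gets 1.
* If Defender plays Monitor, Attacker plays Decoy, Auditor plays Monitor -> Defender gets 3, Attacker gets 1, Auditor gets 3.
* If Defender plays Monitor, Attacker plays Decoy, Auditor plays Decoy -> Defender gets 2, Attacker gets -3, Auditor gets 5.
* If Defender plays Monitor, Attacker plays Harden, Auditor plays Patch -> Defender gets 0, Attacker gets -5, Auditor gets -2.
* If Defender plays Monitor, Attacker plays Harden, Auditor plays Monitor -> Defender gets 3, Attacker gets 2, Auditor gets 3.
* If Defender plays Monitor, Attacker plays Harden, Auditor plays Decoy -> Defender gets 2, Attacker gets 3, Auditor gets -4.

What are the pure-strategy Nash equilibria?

The pure Nash equilibria are (Patch, Decoy, Monitor), (Monitor, Harden, Monitor).

Defender against (Decoy, Patch): payoffs -5, 5 → best response Monitor.
Defender against (Decoy, Monitor): payoffs 4, 3 → best response Patch.
Defender against (Decoy, Decoy): payoffs 1, 2 → best response Monitor.
Defender against (Harden, Patch): payoffs -3, 0 → best response Monitor.
Defender against (Harden, Monitor): payoffs -1, 3 → best response Monitor.
Defender against (Harden, Decoy): payoffs 1, 2 → best response Monitor.
Attacker against (Patch, Patch): payoffs -3, 4 → best response Harden.
Attacker against (Patch, Monitor): payoffs 3, 2 → best response Decoy.
Attacker against (Patch, Decoy): payoffs 5, -5 → best response Decoy.
Attacker against (Monitor, Patch): payoffs 4, -5 → best response Decoy.
Attacker against (Monitor, Monitor): payoffs 1, 2 → best response Harden.
Attacker against (Monitor, Decoy): payoffs -3, 3 → best response Harden.
Auditor against (Patch, Decoy): payoffs -2, 0, -4 → best response Monitor.
Auditor against (Patch, Harden): payoffs 3, 2, -4 → best response Patch.
Auditor against (Monitor, Decoy): payoffs 1, 3, 5 → best response Decoy.
Auditor against (Monitor, Harden): payoffs -2, 3, -4 → best response Monitor.
Mutual best responses: (Patch, Decoy, Monitor); (Monitor, Harden, Monitor).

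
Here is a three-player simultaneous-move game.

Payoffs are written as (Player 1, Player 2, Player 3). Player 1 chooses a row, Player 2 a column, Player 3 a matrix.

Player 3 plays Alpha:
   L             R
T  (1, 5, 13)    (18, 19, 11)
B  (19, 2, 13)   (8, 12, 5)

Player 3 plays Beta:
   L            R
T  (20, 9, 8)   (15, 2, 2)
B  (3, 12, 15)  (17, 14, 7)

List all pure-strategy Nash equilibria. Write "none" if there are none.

Player 1 against (L, Alpha): payoffs 1, 19 → best response B.
Player 1 against (L, Beta): payoffs 20, 3 → best response T.
Player 1 against (R, Alpha): payoffs 18, 8 → best response T.
Player 1 against (R, Beta): payoffs 15, 17 → best response B.
Player 2 against (T, Alpha): payoffs 5, 19 → best response R.
Player 2 against (T, Beta): payoffs 9, 2 → best response L.
Player 2 against (B, Alpha): payoffs 2, 12 → best response R.
Player 2 against (B, Beta): payoffs 12, 14 → best response R.
Player 3 against (T, L): payoffs 13, 8 → best response Alpha.
Player 3 against (T, R): payoffs 11, 2 → best response Alpha.
Player 3 against (B, L): payoffs 13, 15 → best response Beta.
Player 3 against (B, R): payoffs 5, 7 → best response Beta.
Mutual best responses: (T, R, Alpha); (B, R, Beta).

Pure-strategy Nash equilibria: (T, R, Alpha); (B, R, Beta)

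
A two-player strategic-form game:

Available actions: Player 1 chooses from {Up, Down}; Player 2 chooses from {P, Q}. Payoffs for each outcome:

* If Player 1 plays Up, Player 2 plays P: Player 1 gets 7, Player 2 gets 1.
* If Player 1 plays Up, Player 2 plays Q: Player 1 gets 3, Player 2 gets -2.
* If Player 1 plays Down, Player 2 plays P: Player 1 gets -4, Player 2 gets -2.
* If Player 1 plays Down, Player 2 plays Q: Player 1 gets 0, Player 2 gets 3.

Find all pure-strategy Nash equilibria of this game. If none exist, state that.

(Up, P)

Player 1 against P: payoffs 7, -4 → best response Up.
Player 1 against Q: payoffs 3, 0 → best response Up.
Player 2 against Up: payoffs 1, -2 → best response P.
Player 2 against Down: payoffs -2, 3 → best response Q.
Mutual best responses: (Up, P).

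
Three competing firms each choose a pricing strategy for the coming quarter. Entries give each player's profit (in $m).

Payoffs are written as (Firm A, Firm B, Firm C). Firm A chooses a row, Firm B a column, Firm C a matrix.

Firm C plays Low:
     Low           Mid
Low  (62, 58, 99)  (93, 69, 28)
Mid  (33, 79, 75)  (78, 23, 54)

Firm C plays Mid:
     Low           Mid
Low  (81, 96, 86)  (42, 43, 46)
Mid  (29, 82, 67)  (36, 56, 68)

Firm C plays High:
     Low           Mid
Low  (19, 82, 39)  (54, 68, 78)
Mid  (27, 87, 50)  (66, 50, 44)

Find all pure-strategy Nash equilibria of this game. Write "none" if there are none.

Firm A against (Low, Low): payoffs 62, 33 → best response Low.
Firm A against (Low, Mid): payoffs 81, 29 → best response Low.
Firm A against (Low, High): payoffs 19, 27 → best response Mid.
Firm A against (Mid, Low): payoffs 93, 78 → best response Low.
Firm A against (Mid, Mid): payoffs 42, 36 → best response Low.
Firm A against (Mid, High): payoffs 54, 66 → best response Mid.
Firm B against (Low, Low): payoffs 58, 69 → best response Mid.
Firm B against (Low, Mid): payoffs 96, 43 → best response Low.
Firm B against (Low, High): payoffs 82, 68 → best response Low.
Firm B against (Mid, Low): payoffs 79, 23 → best response Low.
Firm B against (Mid, Mid): payoffs 82, 56 → best response Low.
Firm B against (Mid, High): payoffs 87, 50 → best response Low.
Firm C against (Low, Low): payoffs 99, 86, 39 → best response Low.
Firm C against (Low, Mid): payoffs 28, 46, 78 → best response High.
Firm C against (Mid, Low): payoffs 75, 67, 50 → best response Low.
Firm C against (Mid, Mid): payoffs 54, 68, 44 → best response Mid.
No profile is a mutual best response for all players.

There is no pure-strategy Nash equilibrium.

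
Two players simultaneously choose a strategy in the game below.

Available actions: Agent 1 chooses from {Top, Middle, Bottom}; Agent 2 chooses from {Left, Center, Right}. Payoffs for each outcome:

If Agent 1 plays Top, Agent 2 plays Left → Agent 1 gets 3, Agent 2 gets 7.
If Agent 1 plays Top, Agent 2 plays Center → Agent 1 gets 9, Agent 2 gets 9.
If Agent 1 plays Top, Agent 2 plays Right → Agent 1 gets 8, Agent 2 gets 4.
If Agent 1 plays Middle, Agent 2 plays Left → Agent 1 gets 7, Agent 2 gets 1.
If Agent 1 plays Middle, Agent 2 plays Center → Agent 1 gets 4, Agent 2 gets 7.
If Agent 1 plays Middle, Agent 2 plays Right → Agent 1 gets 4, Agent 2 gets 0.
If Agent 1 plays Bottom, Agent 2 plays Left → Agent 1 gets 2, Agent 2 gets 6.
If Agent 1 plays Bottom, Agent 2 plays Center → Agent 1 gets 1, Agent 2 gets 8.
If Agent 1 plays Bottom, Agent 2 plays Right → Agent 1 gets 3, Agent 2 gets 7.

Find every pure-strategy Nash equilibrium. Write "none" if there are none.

For each player, find the best response to each opponent profile; mutual best responses are the pure NE.
Agent 1 against Left: payoffs 3, 7, 2 → best response Middle.
Agent 1 against Center: payoffs 9, 4, 1 → best response Top.
Agent 1 against Right: payoffs 8, 4, 3 → best response Top.
Agent 2 against Top: payoffs 7, 9, 4 → best response Center.
Agent 2 against Middle: payoffs 1, 7, 0 → best response Center.
Agent 2 against Bottom: payoffs 6, 8, 7 → best response Center.
Mutual best responses: (Top, Center).

(Top, Center)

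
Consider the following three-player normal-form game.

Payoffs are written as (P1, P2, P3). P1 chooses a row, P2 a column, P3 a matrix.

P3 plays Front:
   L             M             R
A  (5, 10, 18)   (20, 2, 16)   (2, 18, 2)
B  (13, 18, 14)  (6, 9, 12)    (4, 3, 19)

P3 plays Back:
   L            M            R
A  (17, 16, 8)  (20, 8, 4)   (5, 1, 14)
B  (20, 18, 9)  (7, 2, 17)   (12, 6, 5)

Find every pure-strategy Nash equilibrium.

(B, L, Front)

For each player, find the best response to each opponent profile; mutual best responses are the pure NE.
P1 against (L, Front): payoffs 5, 13 → best response B.
P1 against (L, Back): payoffs 17, 20 → best response B.
P1 against (M, Front): payoffs 20, 6 → best response A.
P1 against (M, Back): payoffs 20, 7 → best response A.
P1 against (R, Front): payoffs 2, 4 → best response B.
P1 against (R, Back): payoffs 5, 12 → best response B.
P2 against (A, Front): payoffs 10, 2, 18 → best response R.
P2 against (A, Back): payoffs 16, 8, 1 → best response L.
P2 against (B, Front): payoffs 18, 9, 3 → best response L.
P2 against (B, Back): payoffs 18, 2, 6 → best response L.
P3 against (A, L): payoffs 18, 8 → best response Front.
P3 against (A, M): payoffs 16, 4 → best response Front.
P3 against (A, R): payoffs 2, 14 → best response Back.
P3 against (B, L): payoffs 14, 9 → best response Front.
P3 against (B, M): payoffs 12, 17 → best response Back.
P3 against (B, R): payoffs 19, 5 → best response Front.
Mutual best responses: (B, L, Front).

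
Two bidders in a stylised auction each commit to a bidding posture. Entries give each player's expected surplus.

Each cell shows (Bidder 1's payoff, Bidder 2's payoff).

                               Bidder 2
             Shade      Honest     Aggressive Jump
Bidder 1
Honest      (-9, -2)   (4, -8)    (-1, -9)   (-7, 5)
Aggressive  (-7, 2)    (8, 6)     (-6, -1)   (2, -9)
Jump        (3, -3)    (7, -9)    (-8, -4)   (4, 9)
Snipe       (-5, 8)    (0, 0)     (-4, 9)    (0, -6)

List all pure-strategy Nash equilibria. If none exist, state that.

Pure-strategy Nash equilibria: (Aggressive, Honest) and (Jump, Jump)

For each strategy profile, look for a profitable unilateral deviation.
(Honest, Shade): Bidder 1 can switch to Aggressive (-9 → -7). Not NE.
(Honest, Honest): Bidder 1 can switch to Aggressive (4 → 8). Not NE.
(Honest, Aggressive): Bidder 2 can switch to Shade (-9 → -2). Not NE.
(Honest, Jump): Bidder 1 can switch to Aggressive (-7 → 2). Not NE.
(Aggressive, Shade): Bidder 1 can switch to Jump (-7 → 3). Not NE.
(Aggressive, Honest): Bidder 1 gets 8, best alternative 7; Bidder 2 gets 6, best alternative 2. No profitable deviation — NE.
(Aggressive, Aggressive): Bidder 1 can switch to Honest (-6 → -1). Not NE.
(Aggressive, Jump): Bidder 1 can switch to Jump (2 → 4). Not NE.
(Jump, Shade): Bidder 2 can switch to Jump (-3 → 9). Not NE.
(Jump, Jump): Bidder 1 gets 4, best alternative 2; Bidder 2 gets 9, best alternative -3. No profitable deviation — NE.
(The remaining 6 profiles each have a profitable deviation by the same check.)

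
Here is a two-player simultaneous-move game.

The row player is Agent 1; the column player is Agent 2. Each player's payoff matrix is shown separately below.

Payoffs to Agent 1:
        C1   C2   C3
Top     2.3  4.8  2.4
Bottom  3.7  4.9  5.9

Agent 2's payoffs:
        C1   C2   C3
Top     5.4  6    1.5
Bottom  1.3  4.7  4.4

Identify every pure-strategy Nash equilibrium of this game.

Pure NE: (Bottom, C2)

Agent 1 against C1: payoffs 2.3, 3.7 → best response Bottom.
Agent 1 against C2: payoffs 4.8, 4.9 → best response Bottom.
Agent 1 against C3: payoffs 2.4, 5.9 → best response Bottom.
Agent 2 against Top: payoffs 5.4, 6, 1.5 → best response C2.
Agent 2 against Bottom: payoffs 1.3, 4.7, 4.4 → best response C2.
Mutual best responses: (Bottom, C2).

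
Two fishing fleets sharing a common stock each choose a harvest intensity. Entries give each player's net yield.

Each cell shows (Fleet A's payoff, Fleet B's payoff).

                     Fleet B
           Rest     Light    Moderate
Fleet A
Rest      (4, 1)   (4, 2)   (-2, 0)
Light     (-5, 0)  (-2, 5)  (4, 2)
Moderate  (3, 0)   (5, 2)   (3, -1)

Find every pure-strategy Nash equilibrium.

Pure NE: (Moderate, Light)

(Rest, Rest): Fleet B can switch to Light (1 → 2). Not NE.
(Rest, Light): Fleet A can switch to Moderate (4 → 5). Not NE.
(Rest, Moderate): Fleet A can switch to Light (-2 → 4). Not NE.
(Light, Rest): Fleet A can switch to Rest (-5 → 4). Not NE.
(Light, Light): Fleet A can switch to Rest (-2 → 4). Not NE.
(Light, Moderate): Fleet B can switch to Light (2 → 5). Not NE.
(Moderate, Rest): Fleet A can switch to Rest (3 → 4). Not NE.
(Moderate, Light): Fleet A gets 5, best alternative 4; Fleet B gets 2, best alternative 0. No profitable deviation — NE.
(Moderate, Moderate): Fleet A can switch to Light (3 → 4). Not NE.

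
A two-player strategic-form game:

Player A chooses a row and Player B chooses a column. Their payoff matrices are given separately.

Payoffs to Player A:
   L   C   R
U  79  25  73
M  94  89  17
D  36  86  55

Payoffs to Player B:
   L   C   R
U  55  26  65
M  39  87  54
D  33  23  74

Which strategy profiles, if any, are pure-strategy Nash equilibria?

Pure-strategy Nash equilibria: (U, R) and (M, C)

Mark each player's best response to every combination of opponents' strategies; a profile where every player is best-responding is a pure Nash equilibrium.
Player A against L: payoffs 79, 94, 36 → best response M.
Player A against C: payoffs 25, 89, 86 → best response M.
Player A against R: payoffs 73, 17, 55 → best response U.
Player B against U: payoffs 55, 26, 65 → best response R.
Player B against M: payoffs 39, 87, 54 → best response C.
Player B against D: payoffs 33, 23, 74 → best response R.
Mutual best responses: (U, R); (M, C).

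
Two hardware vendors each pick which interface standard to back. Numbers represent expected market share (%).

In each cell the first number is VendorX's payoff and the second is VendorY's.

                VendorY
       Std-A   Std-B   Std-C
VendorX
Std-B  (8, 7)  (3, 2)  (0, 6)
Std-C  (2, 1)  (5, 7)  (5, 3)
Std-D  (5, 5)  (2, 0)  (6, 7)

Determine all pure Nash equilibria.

(Std-B, Std-A): VendorX gets 8, best alternative 5; VendorY gets 7, best alternative 6. No profitable deviation — NE.
(Std-B, Std-B): VendorX can switch to Std-C (3 → 5). Not NE.
(Std-B, Std-C): VendorX can switch to Std-C (0 → 5). Not NE.
(Std-C, Std-A): VendorX can switch to Std-B (2 → 8). Not NE.
(Std-C, Std-B): VendorX gets 5, best alternative 3; VendorY gets 7, best alternative 3. No profitable deviation — NE.
(Std-C, Std-C): VendorX can switch to Std-D (5 → 6). Not NE.
(Std-D, Std-A): VendorX can switch to Std-B (5 → 8). Not NE.
(Std-D, Std-B): VendorX can switch to Std-B (2 → 3). Not NE.
(Std-D, Std-C): VendorX gets 6, best alternative 5; VendorY gets 7, best alternative 5. No profitable deviation — NE.

The pure Nash equilibria are (Std-B, Std-A) and (Std-C, Std-B) and (Std-D, Std-C).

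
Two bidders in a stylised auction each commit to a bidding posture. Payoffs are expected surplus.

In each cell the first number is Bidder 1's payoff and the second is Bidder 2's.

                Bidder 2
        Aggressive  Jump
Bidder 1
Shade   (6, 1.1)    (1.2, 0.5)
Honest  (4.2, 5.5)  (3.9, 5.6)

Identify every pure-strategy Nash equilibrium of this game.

Pure-strategy Nash equilibria: (Shade, Aggressive), (Honest, Jump)

Bidder 1 against Aggressive: payoffs 6, 4.2 → best response Shade.
Bidder 1 against Jump: payoffs 1.2, 3.9 → best response Honest.
Bidder 2 against Shade: payoffs 1.1, 0.5 → best response Aggressive.
Bidder 2 against Honest: payoffs 5.5, 5.6 → best response Jump.
Mutual best responses: (Shade, Aggressive); (Honest, Jump).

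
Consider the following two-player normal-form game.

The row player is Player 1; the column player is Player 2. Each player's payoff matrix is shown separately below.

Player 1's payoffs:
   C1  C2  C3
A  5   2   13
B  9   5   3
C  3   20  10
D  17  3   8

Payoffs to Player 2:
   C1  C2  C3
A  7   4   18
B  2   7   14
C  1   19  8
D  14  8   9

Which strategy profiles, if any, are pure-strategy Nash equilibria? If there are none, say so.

(A, C1): Player 1 can switch to B (5 → 9). Not NE.
(A, C2): Player 1 can switch to B (2 → 5). Not NE.
(A, C3): Player 1 gets 13, best alternative 10; Player 2 gets 18, best alternative 7. No profitable deviation — NE.
(B, C1): Player 1 can switch to D (9 → 17). Not NE.
(B, C2): Player 1 can switch to C (5 → 20). Not NE.
(B, C3): Player 1 can switch to A (3 → 13). Not NE.
(C, C1): Player 1 can switch to A (3 → 5). Not NE.
(C, C2): Player 1 gets 20, best alternative 5; Player 2 gets 19, best alternative 8. No profitable deviation — NE.
(C, C3): Player 1 can switch to A (10 → 13). Not NE.
(D, C1): Player 1 gets 17, best alternative 9; Player 2 gets 14, best alternative 9. No profitable deviation — NE.
(D, C2): Player 1 can switch to B (3 → 5). Not NE.
(D, C3): Player 1 can switch to A (8 → 13). Not NE.

(A, C3) and (C, C2) and (D, C1)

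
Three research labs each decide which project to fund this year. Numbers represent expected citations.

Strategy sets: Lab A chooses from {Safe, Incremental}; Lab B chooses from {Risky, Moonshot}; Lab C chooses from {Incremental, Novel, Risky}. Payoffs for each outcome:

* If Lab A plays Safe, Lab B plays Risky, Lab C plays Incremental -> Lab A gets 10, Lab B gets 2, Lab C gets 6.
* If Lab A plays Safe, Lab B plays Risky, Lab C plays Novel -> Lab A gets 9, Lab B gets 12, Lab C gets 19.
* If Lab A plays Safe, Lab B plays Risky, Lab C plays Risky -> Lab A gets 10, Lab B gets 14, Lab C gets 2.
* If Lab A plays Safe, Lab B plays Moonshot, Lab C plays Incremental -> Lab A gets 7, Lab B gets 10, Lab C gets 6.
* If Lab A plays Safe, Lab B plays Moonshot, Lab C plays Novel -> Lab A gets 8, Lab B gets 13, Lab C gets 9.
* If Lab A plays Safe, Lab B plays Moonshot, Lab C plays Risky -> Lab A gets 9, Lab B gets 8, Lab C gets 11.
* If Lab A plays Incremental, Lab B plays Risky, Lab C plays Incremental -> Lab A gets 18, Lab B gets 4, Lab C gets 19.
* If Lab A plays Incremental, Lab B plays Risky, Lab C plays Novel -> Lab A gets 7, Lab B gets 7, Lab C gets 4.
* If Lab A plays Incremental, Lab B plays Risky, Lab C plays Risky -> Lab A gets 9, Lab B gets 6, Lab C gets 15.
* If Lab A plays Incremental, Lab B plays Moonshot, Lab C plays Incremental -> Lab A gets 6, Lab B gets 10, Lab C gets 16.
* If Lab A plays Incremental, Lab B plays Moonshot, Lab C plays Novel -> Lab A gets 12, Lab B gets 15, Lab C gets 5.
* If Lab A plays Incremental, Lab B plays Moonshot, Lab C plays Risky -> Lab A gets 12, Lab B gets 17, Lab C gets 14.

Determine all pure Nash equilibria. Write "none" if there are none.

There is no pure-strategy Nash equilibrium.

For each strategy profile, look for a profitable unilateral deviation.
(Safe, Risky, Incremental): Lab A can switch to Incremental (10 → 18). Not NE.
(Safe, Risky, Novel): Lab B can switch to Moonshot (12 → 13). Not NE.
(Safe, Risky, Risky): Lab C can switch to Incremental (2 → 6). Not NE.
(Safe, Moonshot, Incremental): Lab C can switch to Novel (6 → 9). Not NE.
(Safe, Moonshot, Novel): Lab A can switch to Incremental (8 → 12). Not NE.
(Safe, Moonshot, Risky): Lab A can switch to Incremental (9 → 12). Not NE.
(Incremental, Risky, Incremental): Lab B can switch to Moonshot (4 → 10). Not NE.
(Incremental, Risky, Novel): Lab A can switch to Safe (7 → 9). Not NE.
(The remaining 4 profiles each have a profitable deviation by the same check.)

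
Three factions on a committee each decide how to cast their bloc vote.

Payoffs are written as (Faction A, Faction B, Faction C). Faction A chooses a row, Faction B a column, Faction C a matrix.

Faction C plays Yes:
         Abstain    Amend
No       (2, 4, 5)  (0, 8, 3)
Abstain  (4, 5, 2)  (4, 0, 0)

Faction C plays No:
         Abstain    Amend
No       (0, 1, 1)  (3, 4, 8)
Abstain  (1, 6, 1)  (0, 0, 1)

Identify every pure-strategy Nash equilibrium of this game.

For each player, find the best response to each opponent profile; mutual best responses are the pure NE.
Faction A against (Abstain, Yes): payoffs 2, 4 → best response Abstain.
Faction A against (Abstain, No): payoffs 0, 1 → best response Abstain.
Faction A against (Amend, Yes): payoffs 0, 4 → best response Abstain.
Faction A against (Amend, No): payoffs 3, 0 → best response No.
Faction B against (No, Yes): payoffs 4, 8 → best response Amend.
Faction B against (No, No): payoffs 1, 4 → best response Amend.
Faction B against (Abstain, Yes): payoffs 5, 0 → best response Abstain.
Faction B against (Abstain, No): payoffs 6, 0 → best response Abstain.
Faction C against (No, Abstain): payoffs 5, 1 → best response Yes.
Faction C against (No, Amend): payoffs 3, 8 → best response No.
Faction C against (Abstain, Abstain): payoffs 2, 1 → best response Yes.
Faction C against (Abstain, Amend): payoffs 0, 1 → best response No.
Mutual best responses: (No, Amend, No); (Abstain, Abstain, Yes).

The pure Nash equilibria are (No, Amend, No); (Abstain, Abstain, Yes).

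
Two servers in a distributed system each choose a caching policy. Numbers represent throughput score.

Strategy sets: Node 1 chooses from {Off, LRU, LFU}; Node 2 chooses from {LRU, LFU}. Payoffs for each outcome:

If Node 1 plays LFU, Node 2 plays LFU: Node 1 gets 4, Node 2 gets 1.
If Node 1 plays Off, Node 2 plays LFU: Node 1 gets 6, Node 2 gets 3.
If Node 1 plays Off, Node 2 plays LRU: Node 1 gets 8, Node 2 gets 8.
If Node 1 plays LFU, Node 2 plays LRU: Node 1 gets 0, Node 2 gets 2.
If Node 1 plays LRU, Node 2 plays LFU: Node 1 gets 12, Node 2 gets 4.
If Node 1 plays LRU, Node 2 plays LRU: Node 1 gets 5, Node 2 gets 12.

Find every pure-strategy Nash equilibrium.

(Off, LRU)

Node 1 against LRU: payoffs 8, 5, 0 → best response Off.
Node 1 against LFU: payoffs 6, 12, 4 → best response LRU.
Node 2 against Off: payoffs 8, 3 → best response LRU.
Node 2 against LRU: payoffs 12, 4 → best response LRU.
Node 2 against LFU: payoffs 2, 1 → best response LRU.
Mutual best responses: (Off, LRU).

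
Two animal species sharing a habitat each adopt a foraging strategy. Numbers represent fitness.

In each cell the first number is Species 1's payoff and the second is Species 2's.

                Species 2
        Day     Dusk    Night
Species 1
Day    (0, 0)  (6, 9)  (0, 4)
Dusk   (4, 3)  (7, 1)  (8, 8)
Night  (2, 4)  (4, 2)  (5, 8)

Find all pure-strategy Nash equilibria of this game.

(Dusk, Night)

For each strategy profile, look for a profitable unilateral deviation.
(Day, Day): Species 1 can switch to Dusk (0 → 4). Not NE.
(Day, Dusk): Species 1 can switch to Dusk (6 → 7). Not NE.
(Day, Night): Species 1 can switch to Dusk (0 → 8). Not NE.
(Dusk, Day): Species 2 can switch to Night (3 → 8). Not NE.
(Dusk, Dusk): Species 2 can switch to Day (1 → 3). Not NE.
(Dusk, Night): Species 1 gets 8, best alternative 5; Species 2 gets 8, best alternative 3. No profitable deviation — NE.
(Night, Day): Species 1 can switch to Dusk (2 → 4). Not NE.
(Night, Dusk): Species 1 can switch to Day (4 → 6). Not NE.
(Night, Night): Species 1 can switch to Dusk (5 → 8). Not NE.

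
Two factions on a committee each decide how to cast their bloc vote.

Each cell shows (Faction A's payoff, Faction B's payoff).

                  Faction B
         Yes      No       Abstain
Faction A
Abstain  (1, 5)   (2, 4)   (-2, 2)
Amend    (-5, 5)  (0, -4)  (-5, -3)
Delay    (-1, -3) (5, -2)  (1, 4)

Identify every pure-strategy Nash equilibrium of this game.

Pure-strategy Nash equilibria: (Abstain, Yes); (Delay, Abstain)

Faction A against Yes: payoffs 1, -5, -1 → best response Abstain.
Faction A against No: payoffs 2, 0, 5 → best response Delay.
Faction A against Abstain: payoffs -2, -5, 1 → best response Delay.
Faction B against Abstain: payoffs 5, 4, 2 → best response Yes.
Faction B against Amend: payoffs 5, -4, -3 → best response Yes.
Faction B against Delay: payoffs -3, -2, 4 → best response Abstain.
Mutual best responses: (Abstain, Yes); (Delay, Abstain).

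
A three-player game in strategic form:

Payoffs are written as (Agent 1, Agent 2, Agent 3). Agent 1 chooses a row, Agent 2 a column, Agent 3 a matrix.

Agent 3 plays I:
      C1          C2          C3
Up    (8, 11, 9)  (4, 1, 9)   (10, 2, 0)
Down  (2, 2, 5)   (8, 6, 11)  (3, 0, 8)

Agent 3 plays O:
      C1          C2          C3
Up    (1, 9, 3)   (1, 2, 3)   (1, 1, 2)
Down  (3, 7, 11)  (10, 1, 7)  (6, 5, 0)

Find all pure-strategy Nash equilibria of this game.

Pure-strategy Nash equilibria: (Up, C1, I) and (Down, C1, O) and (Down, C2, I)

Mark each player's best response to every combination of opponents' strategies; a profile where every player is best-responding is a pure Nash equilibrium.
Agent 1 against (C1, I): payoffs 8, 2 → best response Up.
Agent 1 against (C1, O): payoffs 1, 3 → best response Down.
Agent 1 against (C2, I): payoffs 4, 8 → best response Down.
Agent 1 against (C2, O): payoffs 1, 10 → best response Down.
Agent 1 against (C3, I): payoffs 10, 3 → best response Up.
Agent 1 against (C3, O): payoffs 1, 6 → best response Down.
Agent 2 against (Up, I): payoffs 11, 1, 2 → best response C1.
Agent 2 against (Up, O): payoffs 9, 2, 1 → best response C1.
Agent 2 against (Down, I): payoffs 2, 6, 0 → best response C2.
Agent 2 against (Down, O): payoffs 7, 1, 5 → best response C1.
Agent 3 against (Up, C1): payoffs 9, 3 → best response I.
Agent 3 against (Up, C2): payoffs 9, 3 → best response I.
Agent 3 against (Up, C3): payoffs 0, 2 → best response O.
Agent 3 against (Down, C1): payoffs 5, 11 → best response O.
Agent 3 against (Down, C2): payoffs 11, 7 → best response I.
Agent 3 against (Down, C3): payoffs 8, 0 → best response I.
Mutual best responses: (Up, C1, I); (Down, C1, O); (Down, C2, I).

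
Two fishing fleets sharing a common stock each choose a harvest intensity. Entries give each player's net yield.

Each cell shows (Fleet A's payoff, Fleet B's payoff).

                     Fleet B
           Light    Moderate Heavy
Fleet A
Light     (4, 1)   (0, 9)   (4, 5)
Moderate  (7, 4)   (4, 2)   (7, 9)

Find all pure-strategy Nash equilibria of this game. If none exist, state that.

(Light, Light): Fleet A can switch to Moderate (4 → 7). Not NE.
(Light, Moderate): Fleet A can switch to Moderate (0 → 4). Not NE.
(Light, Heavy): Fleet A can switch to Moderate (4 → 7). Not NE.
(Moderate, Light): Fleet B can switch to Heavy (4 → 9). Not NE.
(Moderate, Moderate): Fleet B can switch to Light (2 → 4). Not NE.
(Moderate, Heavy): Fleet A gets 7, best alternative 4; Fleet B gets 9, best alternative 4. No profitable deviation — NE.

Pure NE: (Moderate, Heavy)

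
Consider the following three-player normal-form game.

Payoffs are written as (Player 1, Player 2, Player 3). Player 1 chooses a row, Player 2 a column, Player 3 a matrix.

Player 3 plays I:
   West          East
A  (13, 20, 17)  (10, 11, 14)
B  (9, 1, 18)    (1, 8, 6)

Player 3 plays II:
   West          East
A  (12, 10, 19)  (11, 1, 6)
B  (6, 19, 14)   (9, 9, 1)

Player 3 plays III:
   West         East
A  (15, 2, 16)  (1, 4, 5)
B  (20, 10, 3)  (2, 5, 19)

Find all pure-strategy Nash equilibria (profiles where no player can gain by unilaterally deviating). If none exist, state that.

Player 1 against (West, I): payoffs 13, 9 → best response A.
Player 1 against (West, II): payoffs 12, 6 → best response A.
Player 1 against (West, III): payoffs 15, 20 → best response B.
Player 1 against (East, I): payoffs 10, 1 → best response A.
Player 1 against (East, II): payoffs 11, 9 → best response A.
Player 1 against (East, III): payoffs 1, 2 → best response B.
Player 2 against (A, I): payoffs 20, 11 → best response West.
Player 2 against (A, II): payoffs 10, 1 → best response West.
Player 2 against (A, III): payoffs 2, 4 → best response East.
Player 2 against (B, I): payoffs 1, 8 → best response East.
Player 2 against (B, II): payoffs 19, 9 → best response West.
Player 2 against (B, III): payoffs 10, 5 → best response West.
Player 3 against (A, West): payoffs 17, 19, 16 → best response II.
Player 3 against (A, East): payoffs 14, 6, 5 → best response I.
Player 3 against (B, West): payoffs 18, 14, 3 → best response I.
Player 3 against (B, East): payoffs 6, 1, 19 → best response III.
Mutual best responses: (A, West, II).

(A, West, II)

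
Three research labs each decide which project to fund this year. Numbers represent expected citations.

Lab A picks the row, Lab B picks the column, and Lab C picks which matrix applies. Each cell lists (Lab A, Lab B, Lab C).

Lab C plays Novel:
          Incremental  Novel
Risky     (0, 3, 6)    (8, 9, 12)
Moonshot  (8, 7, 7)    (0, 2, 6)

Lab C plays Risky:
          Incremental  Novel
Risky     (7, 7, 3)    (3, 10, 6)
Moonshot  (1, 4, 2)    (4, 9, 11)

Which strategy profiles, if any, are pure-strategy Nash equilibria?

The pure Nash equilibria are (Risky, Novel, Novel) and (Moonshot, Incremental, Novel) and (Moonshot, Novel, Risky).

(Risky, Incremental, Novel): Lab A can switch to Moonshot (0 → 8). Not NE.
(Risky, Incremental, Risky): Lab B can switch to Novel (7 → 10). Not NE.
(Risky, Novel, Novel): Lab A gets 8, best alternative 0; Lab B gets 9, best alternative 3; Lab C gets 12, best alternative 6. No profitable deviation — NE.
(Risky, Novel, Risky): Lab A can switch to Moonshot (3 → 4). Not NE.
(Moonshot, Incremental, Novel): Lab A gets 8, best alternative 0; Lab B gets 7, best alternative 2; Lab C gets 7, best alternative 2. No profitable deviation — NE.
(Moonshot, Incremental, Risky): Lab A can switch to Risky (1 → 7). Not NE.
(Moonshot, Novel, Novel): Lab A can switch to Risky (0 → 8). Not NE.
(Moonshot, Novel, Risky): Lab A gets 4, best alternative 3; Lab B gets 9, best alternative 4; Lab C gets 11, best alternative 6. No profitable deviation — NE.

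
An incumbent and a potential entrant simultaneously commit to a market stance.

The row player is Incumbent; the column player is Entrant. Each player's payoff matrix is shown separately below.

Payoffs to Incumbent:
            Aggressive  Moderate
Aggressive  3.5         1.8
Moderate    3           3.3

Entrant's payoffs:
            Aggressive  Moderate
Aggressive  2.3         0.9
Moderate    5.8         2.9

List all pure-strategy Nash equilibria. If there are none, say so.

(Aggressive, Aggressive): Incumbent gets 3.5, best alternative 3; Entrant gets 2.3, best alternative 0.9. No profitable deviation — NE.
(Aggressive, Moderate): Incumbent can switch to Moderate (1.8 → 3.3). Not NE.
(Moderate, Aggressive): Incumbent can switch to Aggressive (3 → 3.5). Not NE.
(Moderate, Moderate): Entrant can switch to Aggressive (2.9 → 5.8). Not NE.

Pure NE: (Aggressive, Aggressive)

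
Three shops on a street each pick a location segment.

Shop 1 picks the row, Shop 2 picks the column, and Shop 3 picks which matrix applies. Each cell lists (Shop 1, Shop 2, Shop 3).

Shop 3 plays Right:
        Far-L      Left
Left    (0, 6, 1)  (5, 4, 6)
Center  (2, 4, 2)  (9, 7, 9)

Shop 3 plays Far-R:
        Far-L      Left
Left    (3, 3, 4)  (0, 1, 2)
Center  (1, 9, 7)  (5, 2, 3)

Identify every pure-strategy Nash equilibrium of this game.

The pure Nash equilibria are (Left, Far-L, Far-R); (Center, Left, Right).

Shop 1 against (Far-L, Right): payoffs 0, 2 → best response Center.
Shop 1 against (Far-L, Far-R): payoffs 3, 1 → best response Left.
Shop 1 against (Left, Right): payoffs 5, 9 → best response Center.
Shop 1 against (Left, Far-R): payoffs 0, 5 → best response Center.
Shop 2 against (Left, Right): payoffs 6, 4 → best response Far-L.
Shop 2 against (Left, Far-R): payoffs 3, 1 → best response Far-L.
Shop 2 against (Center, Right): payoffs 4, 7 → best response Left.
Shop 2 against (Center, Far-R): payoffs 9, 2 → best response Far-L.
Shop 3 against (Left, Far-L): payoffs 1, 4 → best response Far-R.
Shop 3 against (Left, Left): payoffs 6, 2 → best response Right.
Shop 3 against (Center, Far-L): payoffs 2, 7 → best response Far-R.
Shop 3 against (Center, Left): payoffs 9, 3 → best response Right.
Mutual best responses: (Left, Far-L, Far-R); (Center, Left, Right).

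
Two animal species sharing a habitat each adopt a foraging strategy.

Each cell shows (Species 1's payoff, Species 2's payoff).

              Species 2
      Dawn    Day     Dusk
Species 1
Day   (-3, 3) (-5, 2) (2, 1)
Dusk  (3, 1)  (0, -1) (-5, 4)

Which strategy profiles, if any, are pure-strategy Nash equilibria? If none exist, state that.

There is no pure-strategy Nash equilibrium.

Species 1 against Dawn: payoffs -3, 3 → best response Dusk.
Species 1 against Day: payoffs -5, 0 → best response Dusk.
Species 1 against Dusk: payoffs 2, -5 → best response Day.
Species 2 against Day: payoffs 3, 2, 1 → best response Dawn.
Species 2 against Dusk: payoffs 1, -1, 4 → best response Dusk.
No profile is a mutual best response for all players.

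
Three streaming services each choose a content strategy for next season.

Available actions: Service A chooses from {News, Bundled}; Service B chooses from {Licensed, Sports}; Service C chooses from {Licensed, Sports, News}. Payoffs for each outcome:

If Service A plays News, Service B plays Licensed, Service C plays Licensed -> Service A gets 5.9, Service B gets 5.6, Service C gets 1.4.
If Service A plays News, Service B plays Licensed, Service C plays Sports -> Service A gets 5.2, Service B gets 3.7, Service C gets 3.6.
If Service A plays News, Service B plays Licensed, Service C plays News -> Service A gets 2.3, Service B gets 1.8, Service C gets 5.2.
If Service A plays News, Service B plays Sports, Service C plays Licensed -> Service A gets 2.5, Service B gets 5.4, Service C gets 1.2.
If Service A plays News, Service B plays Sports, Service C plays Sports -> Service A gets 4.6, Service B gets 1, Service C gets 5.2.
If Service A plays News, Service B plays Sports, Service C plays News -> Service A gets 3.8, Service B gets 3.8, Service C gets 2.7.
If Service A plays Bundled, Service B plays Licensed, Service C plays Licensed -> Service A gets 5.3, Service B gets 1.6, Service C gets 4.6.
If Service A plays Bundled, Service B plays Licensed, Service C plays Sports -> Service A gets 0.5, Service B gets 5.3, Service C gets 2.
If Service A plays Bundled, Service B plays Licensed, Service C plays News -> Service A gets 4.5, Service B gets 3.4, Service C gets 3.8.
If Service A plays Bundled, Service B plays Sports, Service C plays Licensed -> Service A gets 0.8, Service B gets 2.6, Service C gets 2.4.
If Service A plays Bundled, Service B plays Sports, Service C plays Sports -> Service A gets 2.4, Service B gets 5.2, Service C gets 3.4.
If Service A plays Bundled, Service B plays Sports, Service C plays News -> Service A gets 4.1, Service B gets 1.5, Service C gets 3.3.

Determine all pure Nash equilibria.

For each strategy profile, look for a profitable unilateral deviation.
(News, Licensed, Licensed): Service C can switch to Sports (1.4 → 3.6). Not NE.
(News, Licensed, Sports): Service C can switch to News (3.6 → 5.2). Not NE.
(News, Licensed, News): Service A can switch to Bundled (2.3 → 4.5). Not NE.
(News, Sports, Licensed): Service B can switch to Licensed (5.4 → 5.6). Not NE.
(News, Sports, Sports): Service B can switch to Licensed (1 → 3.7). Not NE.
(News, Sports, News): Service A can switch to Bundled (3.8 → 4.1). Not NE.
(Bundled, Licensed, Licensed): Service A can switch to News (5.3 → 5.9). Not NE.
(Bundled, Licensed, Sports): Service A can switch to News (0.5 → 5.2). Not NE.
(Bundled, Licensed, News): Service C can switch to Licensed (3.8 → 4.6). Not NE.
(Bundled, Sports, Licensed): Service A can switch to News (0.8 → 2.5). Not NE.
(The remaining 2 profiles each have a profitable deviation by the same check.)

This game has no pure Nash equilibrium.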